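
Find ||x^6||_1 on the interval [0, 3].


Step 1: ||f||_1 = (integral_0^3 |x^6|^1 dx)^(1/1)
     = (integral_0^3 x^6 dx)^(1/1)
Step 2: integral_0^3 x^6 dx = [x^7/(7)] from 0 to 3 = 3^7/7
     = 2187/7 = 312.428571
Step 3: ||f||_1 = (312.428571)^(1/1) = 312.428571


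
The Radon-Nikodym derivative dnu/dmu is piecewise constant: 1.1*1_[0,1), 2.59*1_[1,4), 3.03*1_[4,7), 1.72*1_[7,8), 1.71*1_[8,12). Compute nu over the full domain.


Integrate each piece of the Radon-Nikodym derivative:
Step 1: integral_0^1 1.1 dx = 1.1*(1-0) = 1.1*1 = 1.1
Step 2: integral_1^4 2.59 dx = 2.59*(4-1) = 2.59*3 = 7.77
Step 3: integral_4^7 3.03 dx = 3.03*(7-4) = 3.03*3 = 9.09
Step 4: integral_7^8 1.72 dx = 1.72*(8-7) = 1.72*1 = 1.72
Step 5: integral_8^12 1.71 dx = 1.71*(12-8) = 1.71*4 = 6.84
Total: 1.1 + 7.77 + 9.09 + 1.72 + 6.84 = 26.52


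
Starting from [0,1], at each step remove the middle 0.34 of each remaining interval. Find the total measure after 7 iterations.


Step 1: At each step, fraction remaining = 1 - 0.34 = 0.66
Step 2: After 7 steps, measure = (0.66)^7
Result = 0.054552


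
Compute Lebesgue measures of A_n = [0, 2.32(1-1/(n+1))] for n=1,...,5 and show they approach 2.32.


By continuity of measure from below: if A_n increases to A, then m(A_n) -> m(A).
Here A = [0, 2.32], so m(A) = 2.32
Step 1: a_1 = 2.32*(1 - 1/2) = 1.16, m(A_1) = 1.16
Step 2: a_2 = 2.32*(1 - 1/3) = 1.5467, m(A_2) = 1.5467
Step 3: a_3 = 2.32*(1 - 1/4) = 1.74, m(A_3) = 1.74
Step 4: a_4 = 2.32*(1 - 1/5) = 1.856, m(A_4) = 1.856
Step 5: a_5 = 2.32*(1 - 1/6) = 1.9333, m(A_5) = 1.9333
Limit: m(A_n) -> m([0,2.32]) = 2.32


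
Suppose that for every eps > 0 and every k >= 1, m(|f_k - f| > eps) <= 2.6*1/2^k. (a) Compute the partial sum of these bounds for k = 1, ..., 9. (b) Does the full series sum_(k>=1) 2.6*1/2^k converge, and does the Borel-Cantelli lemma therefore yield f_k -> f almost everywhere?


Step 1: List the terms 2.6*1/2^k for k = 1 to 9:
  k=1: 1.3
  k=2: 0.65
  k=3: 0.325
  k=4: 0.1625
  k=5: 0.08125
  k=6: 0.040625
  k=7: 0.020313
  k=8: 0.010156
  k=9: 0.005078
Step 2: Partial sum = 1.3 + 0.65 + 0.325 + 0.1625 + 0.08125 + 0.040625 + 0.020313 + 0.010156 + 0.005078
     = 2.594922
Step 3: The full series sum_(k>=1) 2.6*1/2^k converges (geometric series with ratio 1/2 < 1; a constant multiple of a convergent series converges).
Step 4: Fix eps > 0. Since sum_k m(|f_k - f| > eps) < infinity, the Borel-Cantelli lemma gives
        m(limsup_k {|f_k - f| > eps}) = 0, i.e. for a.e. x, |f_k(x) - f(x)| <= eps for all large k.
        Applying this with eps = 1/j for j = 1, 2, ... and intersecting the countably many full-measure sets,
        for a.e. x we get limsup_k |f_k(x) - f(x)| <= 1/j for every j, hence f_k -> f almost everywhere.
Conclusion: series converges; Borel-Cantelli yields f_k -> f a.e.


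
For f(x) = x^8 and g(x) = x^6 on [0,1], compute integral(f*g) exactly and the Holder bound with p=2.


Step 1: Exact integral of f*g = integral(x^14, 0, 1) = 1/15
     = 0.066667
Step 2: Holder bound with p=2, q=2:
  ||f||_p = (integral x^16 dx)^(1/2) = (1/17)^(1/2) = 0.242536
  ||g||_q = (integral x^12 dx)^(1/2) = (1/13)^(1/2) = 0.27735
Step 3: Holder bound = ||f||_p * ||g||_q = 0.242536 * 0.27735 = 0.067267
Verification: 0.066667 <= 0.067267 (Holder holds)


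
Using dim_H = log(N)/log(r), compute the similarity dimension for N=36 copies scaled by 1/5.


For a self-similar set with N copies scaled by 1/r:
dim_H = log(N)/log(r) = log(36)/log(5)
= 3.583519/1.609438
= 2.226566


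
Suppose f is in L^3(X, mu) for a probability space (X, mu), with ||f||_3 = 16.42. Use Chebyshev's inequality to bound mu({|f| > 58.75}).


Chebyshev/Markov inequality: mu(|f| > eps) <= (||f||_p / eps)^p
Step 1: ||f||_3 / eps = 16.42 / 58.75 = 0.279489
Step 2: Raise to power p = 3:
  (0.279489)^3 = 0.021832
Step 3: Therefore mu(|f| > 58.75) <= 0.021832


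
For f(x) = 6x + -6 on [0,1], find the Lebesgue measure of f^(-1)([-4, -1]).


f^(-1)([-4, -1]) = {x : -4 <= 6x + -6 <= -1}
Solving: (-4 - -6)/6 <= x <= (-1 - -6)/6
= [0.333333, 0.833333]
Intersecting with [0,1]: [0.333333, 0.833333]
Measure = 0.833333 - 0.333333 = 0.5


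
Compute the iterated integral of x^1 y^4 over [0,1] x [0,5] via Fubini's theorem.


By Fubini's theorem, the double integral factors as a product of single integrals:
Step 1: integral_0^1 x^1 dx = [x^2/2] from 0 to 1
     = 1^2/2 = 0.5
Step 2: integral_0^5 y^4 dy = [y^5/5] from 0 to 5
     = 5^5/5 = 625
Step 3: Double integral = 0.5 * 625 = 312.5


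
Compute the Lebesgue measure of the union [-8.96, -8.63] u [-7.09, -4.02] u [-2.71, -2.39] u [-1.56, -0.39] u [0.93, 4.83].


For pairwise disjoint intervals, m(union) = sum of lengths.
= (-8.63 - -8.96) + (-4.02 - -7.09) + (-2.39 - -2.71) + (-0.39 - -1.56) + (4.83 - 0.93)
= 0.33 + 3.07 + 0.32 + 1.17 + 3.9
= 8.79


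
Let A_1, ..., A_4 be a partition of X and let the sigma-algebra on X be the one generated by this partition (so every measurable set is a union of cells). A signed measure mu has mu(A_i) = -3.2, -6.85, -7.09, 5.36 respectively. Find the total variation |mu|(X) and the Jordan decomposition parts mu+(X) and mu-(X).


Step 1: Every measurable set is a union of atoms (the cells / points), so a Hahn decomposition is
  obtained by grouping atoms by sign: P = union of atoms with mu > 0, N = union of the remaining atoms.
  Atoms in P (indices): 4;  atoms in N (indices): 1, 2, 3
  Positive values: 5.36
  Negative values: -3.2, -6.85, -7.09
Step 2: mu+(X) = mu(P) = sum of positive atom values = 5.36
Step 3: mu-(X) = -mu(N) = sum of |negative atom values| = 17.14
Step 4: |mu|(X) = mu+(X) + mu-(X) = 5.36 + 17.14 = 22.5


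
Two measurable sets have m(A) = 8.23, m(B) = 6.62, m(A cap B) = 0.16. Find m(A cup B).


By inclusion-exclusion: m(A u B) = m(A) + m(B) - m(A n B)
= 8.23 + 6.62 - 0.16
= 14.69


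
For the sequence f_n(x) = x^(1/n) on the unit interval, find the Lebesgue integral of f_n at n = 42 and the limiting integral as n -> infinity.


At n = 42: f_42(x) = x^(1/42).
Step 1: integral(x^(1/42), 0, 1) = [x^(1/42+1) / (1/42+1)] from 0 to 1
     = 1 / (1/42 + 1) = 1 / ((42+1)/42) = 42/(42+1)
     = 42/43 = 0.976744
Step 2: As n -> infinity, f_n(x) = x^(1/n) -> 1 for x in (0,1], and f_n is increasing in n.
By MCT, lim_n integral(f_n) = integral(lim_n f_n) = integral(1, 0, 1) = 1.
Step 3: Verify convergence: 42/43 = 0.976744 -> 1


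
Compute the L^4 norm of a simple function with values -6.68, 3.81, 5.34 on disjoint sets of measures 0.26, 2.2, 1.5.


Step 1: Compute |f_i|^4 for each value:
  |-6.68|^4 = 1991.158582
  |3.81|^4 = 210.717159
  |5.34|^4 = 813.139443
Step 2: Multiply by measures and sum:
  1991.158582 * 0.26 = 517.701231
  210.717159 * 2.2 = 463.57775
  813.139443 * 1.5 = 1219.709165
Sum = 517.701231 + 463.57775 + 1219.709165 = 2200.988147
Step 3: Take the p-th root:
||f||_4 = (2200.988147)^(1/4) = 6.84943


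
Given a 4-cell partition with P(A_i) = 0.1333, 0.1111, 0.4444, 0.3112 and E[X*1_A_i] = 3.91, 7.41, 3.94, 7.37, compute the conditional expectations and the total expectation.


For each cell A_i: E[X|A_i] = E[X*1_A_i] / P(A_i)
Step 1: E[X|A_1] = 3.91 / 0.1333 = 29.332333
Step 2: E[X|A_2] = 7.41 / 0.1111 = 66.69667
Step 3: E[X|A_3] = 3.94 / 0.4444 = 8.865887
Step 4: E[X|A_4] = 7.37 / 0.3112 = 23.682519
Verification: E[X] = sum E[X*1_A_i] = 3.91 + 7.41 + 3.94 + 7.37 = 22.63


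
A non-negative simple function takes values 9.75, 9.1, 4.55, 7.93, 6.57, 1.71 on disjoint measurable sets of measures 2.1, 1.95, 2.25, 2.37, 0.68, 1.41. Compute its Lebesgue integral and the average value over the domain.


Step 1: Integral = sum(value_i * measure_i)
= 9.75*2.1 + 9.1*1.95 + 4.55*2.25 + 7.93*2.37 + 6.57*0.68 + 1.71*1.41
= 20.475 + 17.745 + 10.2375 + 18.7941 + 4.4676 + 2.4111
= 74.1303
Step 2: Total measure of domain = 2.1 + 1.95 + 2.25 + 2.37 + 0.68 + 1.41 = 10.76
Step 3: Average value = 74.1303 / 10.76 = 6.889433


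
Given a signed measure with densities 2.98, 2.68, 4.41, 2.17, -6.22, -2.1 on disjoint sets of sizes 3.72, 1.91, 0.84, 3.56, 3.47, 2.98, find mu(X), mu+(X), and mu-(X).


Step 1: Compute signed measure on each set:
  Set 1: 2.98 * 3.72 = 11.0856
  Set 2: 2.68 * 1.91 = 5.1188
  Set 3: 4.41 * 0.84 = 3.7044
  Set 4: 2.17 * 3.56 = 7.7252
  Set 5: -6.22 * 3.47 = -21.5834
  Set 6: -2.1 * 2.98 = -6.258
Step 2: Total signed measure = (11.0856) + (5.1188) + (3.7044) + (7.7252) + (-21.5834) + (-6.258)
     = -0.2074
Step 3: Positive part mu+(X) = sum of positive contributions = 27.634
Step 4: Negative part mu-(X) = |sum of negative contributions| = 27.8414


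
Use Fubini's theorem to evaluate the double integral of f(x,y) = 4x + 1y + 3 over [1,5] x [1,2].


By Fubini, integrate in x first, then y.
Step 1: Fix y, integrate over x in [1,5]:
  integral(4x + 1y + 3, x=1..5)
  = 4*(5^2 - 1^2)/2 + (1y + 3)*(5 - 1)
  = 48 + (1y + 3)*4
  = 48 + 4y + 12
  = 60 + 4y
Step 2: Integrate over y in [1,2]:
  integral(60 + 4y, y=1..2)
  = 60*1 + 4*(2^2 - 1^2)/2
  = 60 + 6
  = 66


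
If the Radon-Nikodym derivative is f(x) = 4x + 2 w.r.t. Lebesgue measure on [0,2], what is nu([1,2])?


nu(A) = integral_A (dnu/dmu) dmu = integral_1^2 (4x + 2) dx
Step 1: Antiderivative F(x) = (4/2)x^2 + 2x
Step 2: F(2) = (4/2)*2^2 + 2*2 = 8 + 4 = 12
Step 3: F(1) = (4/2)*1^2 + 2*1 = 2 + 2 = 4
Step 4: nu([1,2]) = F(2) - F(1) = 12 - 4 = 8


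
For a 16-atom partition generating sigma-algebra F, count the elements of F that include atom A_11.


Each element of F is a union of some subset S of the 16 atoms.
The element contains A_11 iff A_11 is in S.
So we count subsets S of {A_1,...,A_16} with A_11 in S: choose freely among the other 15 atoms.
Count = 2^(16-1) = 2^15 = 32768.


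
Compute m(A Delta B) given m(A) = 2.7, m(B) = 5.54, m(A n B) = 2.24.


m(A Delta B) = m(A) + m(B) - 2*m(A n B)
= 2.7 + 5.54 - 2*2.24
= 2.7 + 5.54 - 4.48
= 3.76


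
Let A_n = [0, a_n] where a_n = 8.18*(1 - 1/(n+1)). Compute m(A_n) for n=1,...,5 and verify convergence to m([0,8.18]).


By continuity of measure from below: if A_n increases to A, then m(A_n) -> m(A).
Here A = [0, 8.18], so m(A) = 8.18
Step 1: a_1 = 8.18*(1 - 1/2) = 4.09, m(A_1) = 4.09
Step 2: a_2 = 8.18*(1 - 1/3) = 5.4533, m(A_2) = 5.4533
Step 3: a_3 = 8.18*(1 - 1/4) = 6.135, m(A_3) = 6.135
Step 4: a_4 = 8.18*(1 - 1/5) = 6.544, m(A_4) = 6.544
Step 5: a_5 = 8.18*(1 - 1/6) = 6.8167, m(A_5) = 6.8167
Limit: m(A_n) -> m([0,8.18]) = 8.18


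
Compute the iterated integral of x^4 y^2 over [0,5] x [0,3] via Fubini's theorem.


By Fubini's theorem, the double integral factors as a product of single integrals:
Step 1: integral_0^5 x^4 dx = [x^5/5] from 0 to 5
     = 5^5/5 = 625
Step 2: integral_0^3 y^2 dy = [y^3/3] from 0 to 3
     = 3^3/3 = 9
Step 3: Double integral = 625 * 9 = 5625


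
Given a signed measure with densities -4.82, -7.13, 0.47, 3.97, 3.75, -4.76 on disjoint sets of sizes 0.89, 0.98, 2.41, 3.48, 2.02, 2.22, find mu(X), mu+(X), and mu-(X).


Step 1: Compute signed measure on each set:
  Set 1: -4.82 * 0.89 = -4.2898
  Set 2: -7.13 * 0.98 = -6.9874
  Set 3: 0.47 * 2.41 = 1.1327
  Set 4: 3.97 * 3.48 = 13.8156
  Set 5: 3.75 * 2.02 = 7.575
  Set 6: -4.76 * 2.22 = -10.5672
Step 2: Total signed measure = (-4.2898) + (-6.9874) + (1.1327) + (13.8156) + (7.575) + (-10.5672)
     = 0.6789
Step 3: Positive part mu+(X) = sum of positive contributions = 22.5233
Step 4: Negative part mu-(X) = |sum of negative contributions| = 21.8444


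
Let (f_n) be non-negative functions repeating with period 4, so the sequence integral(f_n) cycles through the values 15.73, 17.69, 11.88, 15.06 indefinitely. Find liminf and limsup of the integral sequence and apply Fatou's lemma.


The sequence (integral(f_n)) is periodic with period 4, repeating the values 15.73, 17.69, 11.88, 15.06 indefinitely.
Step 1: For a periodic sequence, every tail (a_m, a_(m+1), ...) contains all 4 period values infinitely often.
Step 2: Hence inf of every tail = min of the period values = min(15.73, 17.69, 11.88, 15.06) = 11.88.
        liminf_n integral(f_n) = sup over m of (inf of tail from m) = 11.88.
Step 3: Similarly sup of every tail = max of the period values = 17.69.
        limsup_n integral(f_n) = 17.69.
Step 4: Fatou's lemma: integral(liminf_n f_n) <= liminf_n integral(f_n) = 11.88.
        So the integral of the pointwise liminf is at most 11.88.


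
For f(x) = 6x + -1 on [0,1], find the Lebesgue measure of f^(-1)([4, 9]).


f^(-1)([4, 9]) = {x : 4 <= 6x + -1 <= 9}
Solving: (4 - -1)/6 <= x <= (9 - -1)/6
= [0.833333, 1.666667]
Intersecting with [0,1]: [0.833333, 1]
Measure = 1 - 0.833333 = 0.166667


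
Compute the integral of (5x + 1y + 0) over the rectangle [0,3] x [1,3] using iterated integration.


By Fubini, integrate in x first, then y.
Step 1: Fix y, integrate over x in [0,3]:
  integral(5x + 1y + 0, x=0..3)
  = 5*(3^2 - 0^2)/2 + (1y + 0)*(3 - 0)
  = 22.5 + (1y + 0)*3
  = 22.5 + 3y + 0
  = 22.5 + 3y
Step 2: Integrate over y in [1,3]:
  integral(22.5 + 3y, y=1..3)
  = 22.5*2 + 3*(3^2 - 1^2)/2
  = 45 + 12
  = 57


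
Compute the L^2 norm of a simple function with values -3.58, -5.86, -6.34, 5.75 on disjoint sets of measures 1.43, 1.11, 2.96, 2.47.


Step 1: Compute |f_i|^2 for each value:
  |-3.58|^2 = 12.8164
  |-5.86|^2 = 34.3396
  |-6.34|^2 = 40.1956
  |5.75|^2 = 33.0625
Step 2: Multiply by measures and sum:
  12.8164 * 1.43 = 18.327452
  34.3396 * 1.11 = 38.116956
  40.1956 * 2.96 = 118.978976
  33.0625 * 2.47 = 81.664375
Sum = 18.327452 + 38.116956 + 118.978976 + 81.664375 = 257.087759
Step 3: Take the p-th root:
||f||_2 = (257.087759)^(1/2) = 16.033956


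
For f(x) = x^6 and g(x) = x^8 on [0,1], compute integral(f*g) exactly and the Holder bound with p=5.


Step 1: Exact integral of f*g = integral(x^14, 0, 1) = 1/15
     = 0.066667
Step 2: Holder bound with p=5, q=1.25:
  ||f||_p = (integral x^30 dx)^(1/5) = (1/31)^(1/5) = 0.503185
  ||g||_q = (integral x^10 dx)^(1/1.25) = (1/11)^(1/1.25) = 0.146854
Step 3: Holder bound = ||f||_p * ||g||_q = 0.503185 * 0.146854 = 0.073895
Verification: 0.066667 <= 0.073895 (Holder holds)


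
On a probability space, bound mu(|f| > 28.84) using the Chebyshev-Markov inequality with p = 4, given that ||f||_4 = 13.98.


Chebyshev/Markov inequality: mu(|f| > eps) <= (||f||_p / eps)^p
Step 1: ||f||_4 / eps = 13.98 / 28.84 = 0.484743
Step 2: Raise to power p = 4:
  (0.484743)^4 = 0.055214
Step 3: Therefore mu(|f| > 28.84) <= 0.055214


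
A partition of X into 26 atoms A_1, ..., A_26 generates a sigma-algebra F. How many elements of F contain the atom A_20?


Each element of F is a union of some subset S of the 26 atoms.
The element contains A_20 iff A_20 is in S.
So we count subsets S of {A_1,...,A_26} with A_20 in S: choose freely among the other 25 atoms.
Count = 2^(26-1) = 2^25 = 33554432.


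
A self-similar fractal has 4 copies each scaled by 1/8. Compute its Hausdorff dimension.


For a self-similar set with N copies scaled by 1/r:
dim_H = log(N)/log(r) = log(4)/log(8)
= 1.386294/2.079442
= 0.666667


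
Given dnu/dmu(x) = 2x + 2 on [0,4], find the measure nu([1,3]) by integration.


nu(A) = integral_A (dnu/dmu) dmu = integral_1^3 (2x + 2) dx
Step 1: Antiderivative F(x) = (2/2)x^2 + 2x
Step 2: F(3) = (2/2)*3^2 + 2*3 = 9 + 6 = 15
Step 3: F(1) = (2/2)*1^2 + 2*1 = 1 + 2 = 3
Step 4: nu([1,3]) = F(3) - F(1) = 15 - 3 = 12


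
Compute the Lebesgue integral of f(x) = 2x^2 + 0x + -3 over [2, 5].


The Lebesgue integral of a Riemann-integrable function agrees with the Riemann integral.
Antiderivative F(x) = (2/3)x^3 + (0/2)x^2 + -3x
F(5) = (2/3)*5^3 + (0/2)*5^2 + -3*5
     = (2/3)*125 + (0/2)*25 + -3*5
     = 83.333333 + 0.0 + -15
     = 68.333333
F(2) = -0.666667
Integral = F(5) - F(2) = 68.333333 - -0.666667 = 69


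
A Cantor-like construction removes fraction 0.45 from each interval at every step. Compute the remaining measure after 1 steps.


Step 1: At each step, fraction remaining = 1 - 0.45 = 0.55
Step 2: After 1 steps, measure = (0.55)^1
Step 3: Computing the power step by step:
  After step 1: 0.55
Result = 0.55


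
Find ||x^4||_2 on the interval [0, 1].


Step 1: ||f||_2 = (integral_0^1 |x^4|^2 dx)^(1/2)
     = (integral_0^1 x^8 dx)^(1/2)
Step 2: integral_0^1 x^8 dx = [x^9/(9)] from 0 to 1 = 1^9/9
     = 1/9 = 0.111111
Step 3: ||f||_2 = (0.111111)^(1/2) = 0.333333


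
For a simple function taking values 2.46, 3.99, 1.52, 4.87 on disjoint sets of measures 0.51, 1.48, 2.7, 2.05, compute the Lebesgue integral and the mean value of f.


Step 1: Integral = sum(value_i * measure_i)
= 2.46*0.51 + 3.99*1.48 + 1.52*2.7 + 4.87*2.05
= 1.2546 + 5.9052 + 4.104 + 9.9835
= 21.2473
Step 2: Total measure of domain = 0.51 + 1.48 + 2.7 + 2.05 = 6.74
Step 3: Average value = 21.2473 / 6.74 = 3.152418


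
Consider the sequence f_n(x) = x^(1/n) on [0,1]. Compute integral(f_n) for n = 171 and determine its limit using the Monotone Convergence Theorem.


At n = 171: f_171(x) = x^(1/171).
Step 1: integral(x^(1/171), 0, 1) = [x^(1/171+1) / (1/171+1)] from 0 to 1
     = 1 / (1/171 + 1) = 1 / ((171+1)/171) = 171/(171+1)
     = 171/172 = 0.994186
Step 2: As n -> infinity, f_n(x) = x^(1/n) -> 1 for x in (0,1], and f_n is increasing in n.
By MCT, lim_n integral(f_n) = integral(lim_n f_n) = integral(1, 0, 1) = 1.
Step 3: Verify convergence: 171/172 = 0.994186 -> 1


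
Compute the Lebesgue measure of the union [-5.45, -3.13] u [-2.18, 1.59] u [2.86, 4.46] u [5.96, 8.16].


For pairwise disjoint intervals, m(union) = sum of lengths.
= (-3.13 - -5.45) + (1.59 - -2.18) + (4.46 - 2.86) + (8.16 - 5.96)
= 2.32 + 3.77 + 1.6 + 2.2
= 9.89


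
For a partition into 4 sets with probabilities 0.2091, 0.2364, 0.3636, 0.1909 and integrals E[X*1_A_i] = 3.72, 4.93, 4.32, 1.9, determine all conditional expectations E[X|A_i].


For each cell A_i: E[X|A_i] = E[X*1_A_i] / P(A_i)
Step 1: E[X|A_1] = 3.72 / 0.2091 = 17.790531
Step 2: E[X|A_2] = 4.93 / 0.2364 = 20.854484
Step 3: E[X|A_3] = 4.32 / 0.3636 = 11.881188
Step 4: E[X|A_4] = 1.9 / 0.1909 = 9.952855
Verification: E[X] = sum E[X*1_A_i] = 3.72 + 4.93 + 4.32 + 1.9 = 14.87


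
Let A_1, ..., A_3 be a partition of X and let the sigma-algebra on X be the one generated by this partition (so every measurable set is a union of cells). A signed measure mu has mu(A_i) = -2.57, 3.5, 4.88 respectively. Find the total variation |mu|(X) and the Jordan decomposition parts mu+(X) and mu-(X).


Step 1: Every measurable set is a union of atoms (the cells / points), so a Hahn decomposition is
  obtained by grouping atoms by sign: P = union of atoms with mu > 0, N = union of the remaining atoms.
  Atoms in P (indices): 2, 3;  atoms in N (indices): 1
  Positive values: 3.5, 4.88
  Negative values: -2.57
Step 2: mu+(X) = mu(P) = sum of positive atom values = 8.38
Step 3: mu-(X) = -mu(N) = sum of |negative atom values| = 2.57
Step 4: |mu|(X) = mu+(X) + mu-(X) = 8.38 + 2.57 = 10.95


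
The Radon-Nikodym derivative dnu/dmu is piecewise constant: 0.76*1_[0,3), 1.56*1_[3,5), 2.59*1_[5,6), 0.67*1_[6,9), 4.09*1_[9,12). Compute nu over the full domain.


Integrate each piece of the Radon-Nikodym derivative:
Step 1: integral_0^3 0.76 dx = 0.76*(3-0) = 0.76*3 = 2.28
Step 2: integral_3^5 1.56 dx = 1.56*(5-3) = 1.56*2 = 3.12
Step 3: integral_5^6 2.59 dx = 2.59*(6-5) = 2.59*1 = 2.59
Step 4: integral_6^9 0.67 dx = 0.67*(9-6) = 0.67*3 = 2.01
Step 5: integral_9^12 4.09 dx = 4.09*(12-9) = 4.09*3 = 12.27
Total: 2.28 + 3.12 + 2.59 + 2.01 + 12.27 = 22.27


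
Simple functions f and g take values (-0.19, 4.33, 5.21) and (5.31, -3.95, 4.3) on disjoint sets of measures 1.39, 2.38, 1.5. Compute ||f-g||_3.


Step 1: Compute differences f_i - g_i:
  -0.19 - 5.31 = -5.5
  4.33 - -3.95 = 8.28
  5.21 - 4.3 = 0.91
Step 2: Compute |diff|^3 * measure for each set:
  |-5.5|^3 * 1.39 = 166.375 * 1.39 = 231.26125
  |8.28|^3 * 2.38 = 567.663552 * 2.38 = 1351.039254
  |0.91|^3 * 1.5 = 0.753571 * 1.5 = 1.130357
Step 3: Sum = 1583.43086
Step 4: ||f-g||_3 = (1583.43086)^(1/3) = 11.655557


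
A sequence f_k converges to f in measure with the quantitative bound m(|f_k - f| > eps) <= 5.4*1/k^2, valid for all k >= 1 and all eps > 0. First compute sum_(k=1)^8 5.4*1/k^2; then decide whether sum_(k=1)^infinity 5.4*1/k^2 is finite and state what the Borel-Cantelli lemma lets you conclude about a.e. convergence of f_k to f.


Step 1: List the terms 5.4*1/k^2 for k = 1 to 8:
  k=1: 5.4
  k=2: 1.35
  k=3: 0.6
  k=4: 0.3375
  k=5: 0.216
  k=6: 0.15
  k=7: 0.110204
  k=8: 0.084375
Step 2: Partial sum = 5.4 + 1.35 + 0.6 + 0.3375 + 0.216 + 0.15 + 0.110204 + 0.084375
     = 8.248079
Step 3: The full series sum_(k>=1) 5.4*1/k^2 converges (p-series with p = 2 > 1; a constant multiple of a convergent series converges).
Step 4: Fix eps > 0. Since sum_k m(|f_k - f| > eps) < infinity, the Borel-Cantelli lemma gives
        m(limsup_k {|f_k - f| > eps}) = 0, i.e. for a.e. x, |f_k(x) - f(x)| <= eps for all large k.
        Applying this with eps = 1/j for j = 1, 2, ... and intersecting the countably many full-measure sets,
        for a.e. x we get limsup_k |f_k(x) - f(x)| <= 1/j for every j, hence f_k -> f almost everywhere.
Conclusion: series converges; Borel-Cantelli yields f_k -> f a.e.


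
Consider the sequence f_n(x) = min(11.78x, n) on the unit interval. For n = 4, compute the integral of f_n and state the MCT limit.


f(x) = 11.78x on [0,1]; f_n(x) = min(11.78x, n). At n = 4:
Step 1: f(x) reaches 4 at x = 4/11.78 = 0.339559
Step 2: integral(f_4) = integral(11.78x, 0, 0.339559) + integral(4, 0.339559, 1)
       = 11.78*0.339559^2/2 + 4*(1 - 0.339559)
       = 0.679117 + 2.641766
       = 3.320883
Step 3: As n -> infinity, f_n increases to f, so by MCT integral(f_n) -> integral(f) = 11.78/2 = 5.89.
Convergence: integral(f_4) = 3.320883 -> 5.89 as n -> infinity


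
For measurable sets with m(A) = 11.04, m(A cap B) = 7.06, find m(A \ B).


m(A \ B) = m(A) - m(A n B)
= 11.04 - 7.06
= 3.98


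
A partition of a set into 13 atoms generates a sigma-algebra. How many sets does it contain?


Each element of the sigma-algebra is a union of some subset of the 13 atoms.
The number of such subsets is 2^13 = 8192.


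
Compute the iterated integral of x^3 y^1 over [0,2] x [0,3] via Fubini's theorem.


By Fubini's theorem, the double integral factors as a product of single integrals:
Step 1: integral_0^2 x^3 dx = [x^4/4] from 0 to 2
     = 2^4/4 = 4
Step 2: integral_0^3 y^1 dy = [y^2/2] from 0 to 3
     = 3^2/2 = 4.5
Step 3: Double integral = 4 * 4.5 = 18


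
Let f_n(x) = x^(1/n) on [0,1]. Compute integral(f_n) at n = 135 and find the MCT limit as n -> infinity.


At n = 135: f_135(x) = x^(1/135).
Step 1: integral(x^(1/135), 0, 1) = [x^(1/135+1) / (1/135+1)] from 0 to 1
     = 1 / (1/135 + 1) = 1 / ((135+1)/135) = 135/(135+1)
     = 135/136 = 0.992647
Step 2: As n -> infinity, f_n(x) = x^(1/n) -> 1 for x in (0,1], and f_n is increasing in n.
By MCT, lim_n integral(f_n) = integral(lim_n f_n) = integral(1, 0, 1) = 1.
Step 3: Verify convergence: 135/136 = 0.992647 -> 1


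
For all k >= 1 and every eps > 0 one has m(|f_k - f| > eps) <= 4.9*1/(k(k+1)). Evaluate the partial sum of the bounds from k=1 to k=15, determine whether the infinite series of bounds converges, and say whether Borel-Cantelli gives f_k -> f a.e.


Step 1: List the terms 4.9*1/(k(k+1)) for k = 1 to 15:
  k=1: 2.45
  k=2: 0.816667
  k=3: 0.408333
  k=4: 0.245
  k=5: 0.163333
  k=6: 0.116667
  k=7: 0.0875
  k=8: 0.068056
  k=9: 0.054444
  k=10: 0.044545
  k=11: 0.037121
  k=12: 0.03141
  k=13: 0.026923
  k=14: 0.023333
  k=15: 0.020417
Step 2: Partial sum = 2.45 + 0.816667 + 0.408333 + 0.245 + 0.163333 + 0.116667 + 0.0875 + 0.068056 + 0.054444 + 0.044545 + 0.037121 + 0.03141 + 0.026923 + 0.023333 + 0.020417
     = 4.59375
Step 3: The full series sum_(k>=1) 4.9*1/(k(k+1)) converges (telescoping series sum 1/(k(k+1)) = 1; a constant multiple of a convergent series converges).
Step 4: Fix eps > 0. Since sum_k m(|f_k - f| > eps) < infinity, the Borel-Cantelli lemma gives
        m(limsup_k {|f_k - f| > eps}) = 0, i.e. for a.e. x, |f_k(x) - f(x)| <= eps for all large k.
        Applying this with eps = 1/j for j = 1, 2, ... and intersecting the countably many full-measure sets,
        for a.e. x we get limsup_k |f_k(x) - f(x)| <= 1/j for every j, hence f_k -> f almost everywhere.
Conclusion: series converges; Borel-Cantelli yields f_k -> f a.e.


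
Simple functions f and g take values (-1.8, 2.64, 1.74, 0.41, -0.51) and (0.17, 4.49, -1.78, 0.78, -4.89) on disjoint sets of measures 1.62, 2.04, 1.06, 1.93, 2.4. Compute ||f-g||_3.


Step 1: Compute differences f_i - g_i:
  -1.8 - 0.17 = -1.97
  2.64 - 4.49 = -1.85
  1.74 - -1.78 = 3.52
  0.41 - 0.78 = -0.37
  -0.51 - -4.89 = 4.38
Step 2: Compute |diff|^3 * measure for each set:
  |-1.97|^3 * 1.62 = 7.645373 * 1.62 = 12.385504
  |-1.85|^3 * 2.04 = 6.331625 * 2.04 = 12.916515
  |3.52|^3 * 1.06 = 43.614208 * 1.06 = 46.23106
  |-0.37|^3 * 1.93 = 0.050653 * 1.93 = 0.09776
  |4.38|^3 * 2.4 = 84.027672 * 2.4 = 201.666413
Step 3: Sum = 273.297253
Step 4: ||f-g||_3 = (273.297253)^(1/3) = 6.489508


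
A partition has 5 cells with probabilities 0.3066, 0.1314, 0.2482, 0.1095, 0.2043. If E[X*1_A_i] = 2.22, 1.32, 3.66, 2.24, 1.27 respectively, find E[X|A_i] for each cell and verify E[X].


For each cell A_i: E[X|A_i] = E[X*1_A_i] / P(A_i)
Step 1: E[X|A_1] = 2.22 / 0.3066 = 7.240705
Step 2: E[X|A_2] = 1.32 / 0.1314 = 10.045662
Step 3: E[X|A_3] = 3.66 / 0.2482 = 14.746172
Step 4: E[X|A_4] = 2.24 / 0.1095 = 20.456621
Step 5: E[X|A_5] = 1.27 / 0.2043 = 6.216349
Verification: E[X] = sum E[X*1_A_i] = 2.22 + 1.32 + 3.66 + 2.24 + 1.27 = 10.71


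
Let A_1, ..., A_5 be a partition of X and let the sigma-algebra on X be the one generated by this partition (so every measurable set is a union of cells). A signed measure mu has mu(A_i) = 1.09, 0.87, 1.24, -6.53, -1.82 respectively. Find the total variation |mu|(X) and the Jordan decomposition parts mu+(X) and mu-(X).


Step 1: Every measurable set is a union of atoms (the cells / points), so a Hahn decomposition is
  obtained by grouping atoms by sign: P = union of atoms with mu > 0, N = union of the remaining atoms.
  Atoms in P (indices): 1, 2, 3;  atoms in N (indices): 4, 5
  Positive values: 1.09, 0.87, 1.24
  Negative values: -6.53, -1.82
Step 2: mu+(X) = mu(P) = sum of positive atom values = 3.2
Step 3: mu-(X) = -mu(N) = sum of |negative atom values| = 8.35
Step 4: |mu|(X) = mu+(X) + mu-(X) = 3.2 + 8.35 = 11.55


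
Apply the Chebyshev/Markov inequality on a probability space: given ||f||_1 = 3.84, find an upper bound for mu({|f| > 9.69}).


Chebyshev/Markov inequality: mu(|f| > eps) <= (||f||_p / eps)^p
Step 1: ||f||_1 / eps = 3.84 / 9.69 = 0.396285
Step 2: Raise to power p = 1:
  (0.396285)^1 = 0.396285
Step 3: Therefore mu(|f| > 9.69) <= 0.396285


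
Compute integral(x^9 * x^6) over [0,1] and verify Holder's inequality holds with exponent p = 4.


Step 1: Exact integral of f*g = integral(x^15, 0, 1) = 1/16
     = 0.0625
Step 2: Holder bound with p=4, q=1.333333:
  ||f||_p = (integral x^36 dx)^(1/4) = (1/37)^(1/4) = 0.405461
  ||g||_q = (integral x^8 dx)^(1/1.333333) = (1/9)^(1/1.333333) = 0.19245
Step 3: Holder bound = ||f||_p * ||g||_q = 0.405461 * 0.19245 = 0.078031
Verification: 0.0625 <= 0.078031 (Holder holds)


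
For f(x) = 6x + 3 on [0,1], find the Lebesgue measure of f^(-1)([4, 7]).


f^(-1)([4, 7]) = {x : 4 <= 6x + 3 <= 7}
Solving: (4 - 3)/6 <= x <= (7 - 3)/6
= [0.166667, 0.666667]
Intersecting with [0,1]: [0.166667, 0.666667]
Measure = 0.666667 - 0.166667 = 0.5


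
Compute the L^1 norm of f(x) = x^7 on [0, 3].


Step 1: ||f||_1 = (integral_0^3 |x^7|^1 dx)^(1/1)
     = (integral_0^3 x^7 dx)^(1/1)
Step 2: integral_0^3 x^7 dx = [x^8/(8)] from 0 to 3 = 3^8/8
     = 6561/8 = 820.125
Step 3: ||f||_1 = (820.125)^(1/1) = 820.125


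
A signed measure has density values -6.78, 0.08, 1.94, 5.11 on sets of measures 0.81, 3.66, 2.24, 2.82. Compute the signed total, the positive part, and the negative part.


Step 1: Compute signed measure on each set:
  Set 1: -6.78 * 0.81 = -5.4918
  Set 2: 0.08 * 3.66 = 0.2928
  Set 3: 1.94 * 2.24 = 4.3456
  Set 4: 5.11 * 2.82 = 14.4102
Step 2: Total signed measure = (-5.4918) + (0.2928) + (4.3456) + (14.4102)
     = 13.5568
Step 3: Positive part mu+(X) = sum of positive contributions = 19.0486
Step 4: Negative part mu-(X) = |sum of negative contributions| = 5.4918


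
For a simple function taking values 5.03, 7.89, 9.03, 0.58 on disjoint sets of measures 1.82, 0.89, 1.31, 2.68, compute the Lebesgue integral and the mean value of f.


Step 1: Integral = sum(value_i * measure_i)
= 5.03*1.82 + 7.89*0.89 + 9.03*1.31 + 0.58*2.68
= 9.1546 + 7.0221 + 11.8293 + 1.5544
= 29.5604
Step 2: Total measure of domain = 1.82 + 0.89 + 1.31 + 2.68 = 6.7
Step 3: Average value = 29.5604 / 6.7 = 4.412


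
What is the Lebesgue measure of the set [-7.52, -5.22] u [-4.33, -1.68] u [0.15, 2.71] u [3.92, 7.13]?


For pairwise disjoint intervals, m(union) = sum of lengths.
= (-5.22 - -7.52) + (-1.68 - -4.33) + (2.71 - 0.15) + (7.13 - 3.92)
= 2.3 + 2.65 + 2.56 + 3.21
= 10.72


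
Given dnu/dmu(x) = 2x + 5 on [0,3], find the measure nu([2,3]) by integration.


nu(A) = integral_A (dnu/dmu) dmu = integral_2^3 (2x + 5) dx
Step 1: Antiderivative F(x) = (2/2)x^2 + 5x
Step 2: F(3) = (2/2)*3^2 + 5*3 = 9 + 15 = 24
Step 3: F(2) = (2/2)*2^2 + 5*2 = 4 + 10 = 14
Step 4: nu([2,3]) = F(3) - F(2) = 24 - 14 = 10


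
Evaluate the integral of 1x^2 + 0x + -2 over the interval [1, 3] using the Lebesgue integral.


The Lebesgue integral of a Riemann-integrable function agrees with the Riemann integral.
Antiderivative F(x) = (1/3)x^3 + (0/2)x^2 + -2x
F(3) = (1/3)*3^3 + (0/2)*3^2 + -2*3
     = (1/3)*27 + (0/2)*9 + -2*3
     = 9 + 0.0 + -6
     = 3
F(1) = -1.666667
Integral = F(3) - F(1) = 3 - -1.666667 = 4.666667


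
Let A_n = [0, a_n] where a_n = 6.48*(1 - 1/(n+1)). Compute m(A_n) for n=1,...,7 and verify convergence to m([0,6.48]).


By continuity of measure from below: if A_n increases to A, then m(A_n) -> m(A).
Here A = [0, 6.48], so m(A) = 6.48
Step 1: a_1 = 6.48*(1 - 1/2) = 3.24, m(A_1) = 3.24
Step 2: a_2 = 6.48*(1 - 1/3) = 4.32, m(A_2) = 4.32
Step 3: a_3 = 6.48*(1 - 1/4) = 4.86, m(A_3) = 4.86
Step 4: a_4 = 6.48*(1 - 1/5) = 5.184, m(A_4) = 5.184
Step 5: a_5 = 6.48*(1 - 1/6) = 5.4, m(A_5) = 5.4
Step 6: a_6 = 6.48*(1 - 1/7) = 5.5543, m(A_6) = 5.5543
Step 7: a_7 = 6.48*(1 - 1/8) = 5.67, m(A_7) = 5.67
Limit: m(A_n) -> m([0,6.48]) = 6.48


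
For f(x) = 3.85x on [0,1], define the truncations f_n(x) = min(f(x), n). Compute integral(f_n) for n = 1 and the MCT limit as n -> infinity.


f(x) = 3.85x on [0,1]; f_n(x) = min(3.85x, n). At n = 1:
Step 1: f(x) reaches 1 at x = 1/3.85 = 0.25974
Step 2: integral(f_1) = integral(3.85x, 0, 0.25974) + integral(1, 0.25974, 1)
       = 3.85*0.25974^2/2 + 1*(1 - 0.25974)
       = 0.12987 + 0.74026
       = 0.87013
Step 3: As n -> infinity, f_n increases to f, so by MCT integral(f_n) -> integral(f) = 3.85/2 = 1.925.
Convergence: integral(f_1) = 0.87013 -> 1.925 as n -> infinity


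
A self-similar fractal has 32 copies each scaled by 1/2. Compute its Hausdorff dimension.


For a self-similar set with N copies scaled by 1/r:
dim_H = log(N)/log(r) = log(32)/log(2)
= 3.465736/0.693147
= 5


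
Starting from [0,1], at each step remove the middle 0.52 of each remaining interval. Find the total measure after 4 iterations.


Step 1: At each step, fraction remaining = 1 - 0.52 = 0.48
Step 2: After 4 steps, measure = (0.48)^4
Step 3: Computing the power step by step:
  After step 1: 0.48
  After step 2: 0.2304
  After step 3: 0.110592
  After step 4: 0.053084
Result = 0.053084


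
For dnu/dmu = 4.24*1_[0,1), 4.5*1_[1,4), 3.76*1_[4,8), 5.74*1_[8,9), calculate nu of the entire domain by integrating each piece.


Integrate each piece of the Radon-Nikodym derivative:
Step 1: integral_0^1 4.24 dx = 4.24*(1-0) = 4.24*1 = 4.24
Step 2: integral_1^4 4.5 dx = 4.5*(4-1) = 4.5*3 = 13.5
Step 3: integral_4^8 3.76 dx = 3.76*(8-4) = 3.76*4 = 15.04
Step 4: integral_8^9 5.74 dx = 5.74*(9-8) = 5.74*1 = 5.74
Total: 4.24 + 13.5 + 15.04 + 5.74 = 38.52


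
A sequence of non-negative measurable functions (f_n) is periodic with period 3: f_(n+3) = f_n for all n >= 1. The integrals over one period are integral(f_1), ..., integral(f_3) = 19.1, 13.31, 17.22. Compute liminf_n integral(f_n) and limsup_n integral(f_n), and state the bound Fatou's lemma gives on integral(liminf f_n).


The sequence (integral(f_n)) is periodic with period 3, repeating the values 19.1, 13.31, 17.22 indefinitely.
Step 1: For a periodic sequence, every tail (a_m, a_(m+1), ...) contains all 3 period values infinitely often.
Step 2: Hence inf of every tail = min of the period values = min(19.1, 13.31, 17.22) = 13.31.
        liminf_n integral(f_n) = sup over m of (inf of tail from m) = 13.31.
Step 3: Similarly sup of every tail = max of the period values = 19.1.
        limsup_n integral(f_n) = 19.1.
Step 4: Fatou's lemma: integral(liminf_n f_n) <= liminf_n integral(f_n) = 13.31.
        So the integral of the pointwise liminf is at most 13.31.


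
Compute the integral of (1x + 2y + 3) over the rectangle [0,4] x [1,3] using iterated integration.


By Fubini, integrate in x first, then y.
Step 1: Fix y, integrate over x in [0,4]:
  integral(1x + 2y + 3, x=0..4)
  = 1*(4^2 - 0^2)/2 + (2y + 3)*(4 - 0)
  = 8 + (2y + 3)*4
  = 8 + 8y + 12
  = 20 + 8y
Step 2: Integrate over y in [1,3]:
  integral(20 + 8y, y=1..3)
  = 20*2 + 8*(3^2 - 1^2)/2
  = 40 + 32
  = 72


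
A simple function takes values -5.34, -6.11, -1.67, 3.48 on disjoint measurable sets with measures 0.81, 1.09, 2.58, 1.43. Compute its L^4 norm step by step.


Step 1: Compute |f_i|^4 for each value:
  |-5.34|^4 = 813.139443
  |-6.11|^4 = 1393.68569
  |-1.67|^4 = 7.777963
  |3.48|^4 = 146.661788
Step 2: Multiply by measures and sum:
  813.139443 * 0.81 = 658.642949
  1393.68569 * 1.09 = 1519.117403
  7.777963 * 2.58 = 20.067145
  146.661788 * 1.43 = 209.726357
Sum = 658.642949 + 1519.117403 + 20.067145 + 209.726357 = 2407.553854
Step 3: Take the p-th root:
||f||_4 = (2407.553854)^(1/4) = 7.004772


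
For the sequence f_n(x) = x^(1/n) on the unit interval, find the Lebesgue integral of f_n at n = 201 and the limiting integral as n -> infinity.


At n = 201: f_201(x) = x^(1/201).
Step 1: integral(x^(1/201), 0, 1) = [x^(1/201+1) / (1/201+1)] from 0 to 1
     = 1 / (1/201 + 1) = 1 / ((201+1)/201) = 201/(201+1)
     = 201/202 = 0.99505
Step 2: As n -> infinity, f_n(x) = x^(1/n) -> 1 for x in (0,1], and f_n is increasing in n.
By MCT, lim_n integral(f_n) = integral(lim_n f_n) = integral(1, 0, 1) = 1.
Step 3: Verify convergence: 201/202 = 0.99505 -> 1


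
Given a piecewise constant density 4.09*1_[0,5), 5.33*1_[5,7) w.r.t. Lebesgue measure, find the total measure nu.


Integrate each piece of the Radon-Nikodym derivative:
Step 1: integral_0^5 4.09 dx = 4.09*(5-0) = 4.09*5 = 20.45
Step 2: integral_5^7 5.33 dx = 5.33*(7-5) = 5.33*2 = 10.66
Total: 20.45 + 10.66 = 31.11


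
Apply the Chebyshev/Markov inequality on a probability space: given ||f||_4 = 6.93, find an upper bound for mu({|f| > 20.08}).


Chebyshev/Markov inequality: mu(|f| > eps) <= (||f||_p / eps)^p
Step 1: ||f||_4 / eps = 6.93 / 20.08 = 0.34512
Step 2: Raise to power p = 4:
  (0.34512)^4 = 0.014187
Step 3: Therefore mu(|f| > 20.08) <= 0.014187


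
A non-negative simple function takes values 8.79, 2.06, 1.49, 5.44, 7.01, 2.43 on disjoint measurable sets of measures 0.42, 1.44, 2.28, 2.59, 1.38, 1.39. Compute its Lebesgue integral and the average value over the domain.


Step 1: Integral = sum(value_i * measure_i)
= 8.79*0.42 + 2.06*1.44 + 1.49*2.28 + 5.44*2.59 + 7.01*1.38 + 2.43*1.39
= 3.6918 + 2.9664 + 3.3972 + 14.0896 + 9.6738 + 3.3777
= 37.1965
Step 2: Total measure of domain = 0.42 + 1.44 + 2.28 + 2.59 + 1.38 + 1.39 = 9.5
Step 3: Average value = 37.1965 / 9.5 = 3.915421


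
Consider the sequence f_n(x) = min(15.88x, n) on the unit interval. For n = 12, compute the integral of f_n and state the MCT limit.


f(x) = 15.88x on [0,1]; f_n(x) = min(15.88x, n). At n = 12:
Step 1: f(x) reaches 12 at x = 12/15.88 = 0.755668
Step 2: integral(f_12) = integral(15.88x, 0, 0.755668) + integral(12, 0.755668, 1)
       = 15.88*0.755668^2/2 + 12*(1 - 0.755668)
       = 4.534005 + 2.93199
       = 7.465995
Step 3: As n -> infinity, f_n increases to f, so by MCT integral(f_n) -> integral(f) = 15.88/2 = 7.94.
Convergence: integral(f_12) = 7.465995 -> 7.94 as n -> infinity


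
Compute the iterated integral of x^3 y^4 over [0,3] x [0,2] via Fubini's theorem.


By Fubini's theorem, the double integral factors as a product of single integrals:
Step 1: integral_0^3 x^3 dx = [x^4/4] from 0 to 3
     = 3^4/4 = 20.25
Step 2: integral_0^2 y^4 dy = [y^5/5] from 0 to 2
     = 2^5/5 = 6.4
Step 3: Double integral = 20.25 * 6.4 = 129.6


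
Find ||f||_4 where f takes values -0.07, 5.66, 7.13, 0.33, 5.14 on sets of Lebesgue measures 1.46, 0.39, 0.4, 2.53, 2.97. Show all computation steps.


Step 1: Compute |f_i|^4 for each value:
  |-0.07|^4 = 2.401000e-05
  |5.66|^4 = 1026.279667
  |7.13|^4 = 2584.390402
  |0.33|^4 = 0.011859
  |5.14|^4 = 697.995264
Step 2: Multiply by measures and sum:
  2.401000e-05 * 1.46 = 3.505460e-05
  1026.279667 * 0.39 = 400.24907
  2584.390402 * 0.4 = 1033.756161
  0.011859 * 2.53 = 0.030004
  697.995264 * 2.97 = 2073.045935
Sum = 3.505460e-05 + 400.24907 + 1033.756161 + 0.030004 + 2073.045935 = 3507.081204
Step 3: Take the p-th root:
||f||_4 = (3507.081204)^(1/4) = 7.695493


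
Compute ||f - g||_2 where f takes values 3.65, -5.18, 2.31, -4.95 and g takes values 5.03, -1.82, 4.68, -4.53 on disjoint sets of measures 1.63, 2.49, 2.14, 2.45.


Step 1: Compute differences f_i - g_i:
  3.65 - 5.03 = -1.38
  -5.18 - -1.82 = -3.36
  2.31 - 4.68 = -2.37
  -4.95 - -4.53 = -0.42
Step 2: Compute |diff|^2 * measure for each set:
  |-1.38|^2 * 1.63 = 1.9044 * 1.63 = 3.104172
  |-3.36|^2 * 2.49 = 11.2896 * 2.49 = 28.111104
  |-2.37|^2 * 2.14 = 5.6169 * 2.14 = 12.020166
  |-0.42|^2 * 2.45 = 0.1764 * 2.45 = 0.43218
Step 3: Sum = 43.667622
Step 4: ||f-g||_2 = (43.667622)^(1/2) = 6.608148


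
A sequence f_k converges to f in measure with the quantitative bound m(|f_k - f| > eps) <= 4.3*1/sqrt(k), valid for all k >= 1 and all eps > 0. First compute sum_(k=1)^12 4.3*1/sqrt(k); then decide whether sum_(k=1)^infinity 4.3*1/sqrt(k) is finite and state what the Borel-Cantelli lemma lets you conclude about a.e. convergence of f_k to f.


Step 1: List the terms 4.3*1/sqrt(k) for k = 1 to 12:
  k=1: 4.3
  k=2: 3.040559
  k=3: 2.482606
  k=4: 2.15
  k=5: 1.923018
  k=6: 1.755468
  k=7: 1.625247
  k=8: 1.52028
  k=9: 1.433333
  k=10: 1.359779
  k=11: 1.296499
  k=12: 1.241303
Step 2: Partial sum = 4.3 + 3.040559 + 2.482606 + 2.15 + 1.923018 + 1.755468 + 1.625247 + 1.52028 + 1.433333 + 1.359779 + 1.296499 + 1.241303
     = 24.128093
Step 3: The full series sum_(k>=1) 4.3*1/sqrt(k) diverges (p-series with p = 1/2 <= 1; a nonzero constant multiple of a divergent series diverges).
Step 4: The (first) Borel-Cantelli lemma requires a summable sequence of measures, so it does not apply here;
        from this bound alone no conclusion about a.e. convergence can be drawn (convergence in measure still
        gives an a.e.-convergent subsequence, but not a.e. convergence of the whole sequence).
Conclusion: series diverges; Borel-Cantelli is inconclusive about a.e. convergence of f_k.


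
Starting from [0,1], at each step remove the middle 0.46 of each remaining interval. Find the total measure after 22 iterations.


Step 1: At each step, fraction remaining = 1 - 0.46 = 0.54
Step 2: After 22 steps, measure = (0.54)^22
Result = 1.296172e-06


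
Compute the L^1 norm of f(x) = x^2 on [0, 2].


Step 1: ||f||_1 = (integral_0^2 |x^2|^1 dx)^(1/1)
     = (integral_0^2 x^2 dx)^(1/1)
Step 2: integral_0^2 x^2 dx = [x^3/(3)] from 0 to 2 = 2^3/3
     = 8/3 = 2.666667
Step 3: ||f||_1 = (2.666667)^(1/1) = 2.666667


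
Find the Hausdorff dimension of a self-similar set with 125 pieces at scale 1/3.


For a self-similar set with N copies scaled by 1/r:
dim_H = log(N)/log(r) = log(125)/log(3)
= 4.828314/1.098612
= 4.394921
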